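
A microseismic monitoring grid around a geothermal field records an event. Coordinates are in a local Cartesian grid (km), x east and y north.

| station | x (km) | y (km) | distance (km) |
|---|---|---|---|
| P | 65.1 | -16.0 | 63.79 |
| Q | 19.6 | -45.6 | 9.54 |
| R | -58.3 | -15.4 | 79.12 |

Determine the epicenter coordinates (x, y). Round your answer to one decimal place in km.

Circle about each station: (x − 65.1)² + (y + 16.0)² = 63.79²; (x − 19.6)² + (y + 45.6)² = 9.54²; (x + 58.3)² + (y + 15.4)² = 79.12².
Subtracting the P equation from the Q and R equations removes the quadratic terms:
-91.0 x − 59.2 y = 1947.66
-246.8 x + 1.2 y = -3048.77
Solving the 2×2 system: x ≈ 12.1, y ≈ -51.5 km.

12.1 km east, -51.5 km north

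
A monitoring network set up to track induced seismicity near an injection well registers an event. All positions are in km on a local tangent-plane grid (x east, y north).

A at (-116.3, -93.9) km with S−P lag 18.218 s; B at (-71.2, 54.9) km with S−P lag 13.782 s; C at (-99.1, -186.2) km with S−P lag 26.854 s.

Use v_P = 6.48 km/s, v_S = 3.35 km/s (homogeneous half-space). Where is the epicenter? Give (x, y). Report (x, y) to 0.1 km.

(-13.1, -21.0)

Distance from S−P lag: d = Δt · v_P v_S / (v_P − v_S) = Δt · (6.48·3.35)/(6.48−3.35) ≈ 6.9355·Δt.
So d_A = 126.35, d_B = 95.58, d_C = 186.24 km.
Circle about each station: (x + 116.3)² + (y + 93.9)² = 126.35²; (x + 71.2)² + (y − 54.9)² = 95.58²; (x + 99.1)² + (y + 186.2)² = 186.24².
Subtracting the A equation from the B and C equations removes the quadratic terms:
90.2 x + 297.6 y = -7430.66
34.4 x − 184.6 y = 3427.33
Solving the 2×2 system: x ≈ -13.1, y ≈ -21.0 km.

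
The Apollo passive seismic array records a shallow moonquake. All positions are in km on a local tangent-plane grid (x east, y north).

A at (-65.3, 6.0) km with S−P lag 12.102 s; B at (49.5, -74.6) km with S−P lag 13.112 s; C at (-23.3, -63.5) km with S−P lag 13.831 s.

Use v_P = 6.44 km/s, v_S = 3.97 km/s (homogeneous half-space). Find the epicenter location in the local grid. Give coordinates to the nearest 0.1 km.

x ≈ 47.2 km, y ≈ 61.1 km

Distance from S−P lag: d = Δt · v_P v_S / (v_P − v_S) = Δt · (6.44·3.97)/(6.44−3.97) ≈ 10.3509·Δt.
So d_A = 125.27, d_B = 135.72, d_C = 143.16 km.
Circle about each station: (x + 65.3)² + (y − 6.0)² = 125.27²; (x − 49.5)² + (y + 74.6)² = 135.72²; (x + 23.3)² + (y + 63.5)² = 143.16².
Subtracting the A equation from the B and C equations removes the quadratic terms:
229.6 x − 161.2 y = 987.97
84.0 x − 139.0 y = -4527.16
Solving the 2×2 system: x ≈ 47.2, y ≈ 61.1 km.
Check against A (with the unrounded x, y): √((x + 65.3)²+(y − 6.0)²) = 125.26 ≈ 125.27 km. ✓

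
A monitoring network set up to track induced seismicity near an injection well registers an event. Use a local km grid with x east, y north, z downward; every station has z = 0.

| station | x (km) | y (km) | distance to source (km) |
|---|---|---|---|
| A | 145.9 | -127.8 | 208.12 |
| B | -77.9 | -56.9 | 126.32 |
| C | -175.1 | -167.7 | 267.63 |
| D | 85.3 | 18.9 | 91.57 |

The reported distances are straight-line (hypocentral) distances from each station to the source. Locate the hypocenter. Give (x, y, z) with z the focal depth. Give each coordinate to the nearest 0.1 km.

x ≈ 8.6 km, y ≈ 20.4 km, depth ≈ 50.0 km

Each station gives a sphere (x−x_i)² + (y−y_i)² + z² = d_i² (stations at z=0).
Subtracting the A sphere from B and C: z² cancels, leaving linear equations in x and y:
-447.6 x + 141.8 y = -956.44
-642.0 x − 79.8 y = -7148.23
Solving: x ≈ 8.599, y ≈ 20.398 km (keep extra digits for the depth step; rounded: 8.6, 20.4).
Then from the A sphere: z² = 208.12² − (x − 145.9)² − (y + 127.8)² with x = 8.599, y = 20.398, so z ≈ 49.997 ≈ 50.0 km.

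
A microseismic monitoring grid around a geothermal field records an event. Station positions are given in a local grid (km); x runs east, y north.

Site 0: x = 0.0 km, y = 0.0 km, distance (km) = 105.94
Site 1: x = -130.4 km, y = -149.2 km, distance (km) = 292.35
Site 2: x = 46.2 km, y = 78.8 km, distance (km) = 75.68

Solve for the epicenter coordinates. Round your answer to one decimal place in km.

Circle about each station: x² + y² = 105.94²; (x + 130.4)² + (y + 149.2)² = 292.35²; (x − 46.2)² + (y − 78.8)² = 75.68².
Subtracting pairs of circle equations eliminates x²+y² and gives linear equations (the radical axes):
-260.8 x − 298.4 y = -34980.44
92.4 x + 157.6 y = 13839.70
Solving the 2×2 system: x ≈ 102.2, y ≈ 27.9 km.

102.2 km east, 27.9 km north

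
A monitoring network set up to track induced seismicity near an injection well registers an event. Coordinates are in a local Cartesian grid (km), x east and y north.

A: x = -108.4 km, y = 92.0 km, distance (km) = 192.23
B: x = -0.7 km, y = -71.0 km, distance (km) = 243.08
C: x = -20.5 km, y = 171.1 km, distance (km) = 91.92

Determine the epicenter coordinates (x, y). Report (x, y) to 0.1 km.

70.9 km east, 161.3 km north

Circle about each station: (x + 108.4)² + (y − 92.0)² = 192.23²; (x + 0.7)² + (y + 71.0)² = 243.08²; (x + 20.5)² + (y − 171.1)² = 91.92².
Subtracting the A equation from the B and C equations removes the quadratic terms:
215.4 x − 326.0 y = -37308.58
175.8 x + 158.2 y = 37983.99
Solving the 2×2 system: x ≈ 70.9, y ≈ 161.3 km.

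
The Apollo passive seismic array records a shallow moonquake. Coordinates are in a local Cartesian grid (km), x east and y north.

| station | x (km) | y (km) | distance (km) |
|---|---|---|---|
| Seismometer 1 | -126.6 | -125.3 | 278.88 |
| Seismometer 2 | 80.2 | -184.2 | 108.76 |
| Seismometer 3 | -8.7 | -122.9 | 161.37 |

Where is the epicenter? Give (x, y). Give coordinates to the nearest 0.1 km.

151.3 km east, -101.9 km north

Circle about each station: (x + 126.6)² + (y + 125.3)² = 278.88²; (x − 80.2)² + (y + 184.2)² = 108.76²; (x + 8.7)² + (y + 122.9)² = 161.37².
Subtracting pairs of circle equations eliminates x²+y² and gives linear equations (the radical axes):
413.6 x − 117.8 y = 74579.35
235.8 x + 4.8 y = 35186.23
Solving the 2×2 system: x ≈ 151.3, y ≈ -101.9 km.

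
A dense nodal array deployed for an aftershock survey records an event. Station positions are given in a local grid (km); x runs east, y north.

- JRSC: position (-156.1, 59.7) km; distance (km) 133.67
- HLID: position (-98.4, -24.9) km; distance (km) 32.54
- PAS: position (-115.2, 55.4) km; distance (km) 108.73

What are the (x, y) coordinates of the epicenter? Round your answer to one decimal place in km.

-72.5 km east, -44.6 km north

Circle about each station: (x + 156.1)² + (y − 59.7)² = 133.67²; (x + 98.4)² + (y + 24.9)² = 32.54²; (x + 115.2)² + (y − 55.4)² = 108.73².
Subtracting pairs of circle equations eliminates x²+y² and gives linear equations (the radical axes):
115.4 x − 169.2 y = -819.91
81.8 x − 8.6 y = -5545.64
Solving the 2×2 system: x ≈ -72.5, y ≈ -44.6 km.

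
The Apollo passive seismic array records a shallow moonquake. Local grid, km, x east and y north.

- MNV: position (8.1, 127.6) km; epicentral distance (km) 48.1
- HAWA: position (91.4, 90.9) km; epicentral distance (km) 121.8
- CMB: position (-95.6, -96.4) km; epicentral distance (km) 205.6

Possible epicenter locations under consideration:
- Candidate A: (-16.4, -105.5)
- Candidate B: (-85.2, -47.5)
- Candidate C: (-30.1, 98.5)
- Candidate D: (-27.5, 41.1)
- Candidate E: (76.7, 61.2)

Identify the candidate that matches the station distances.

For each candidate, compare |candidate − station| to the reported distance:
Candidate A: residuals MNV 186.3, HAWA 102.2, CMB 125.9 → max 186.3 km
Candidate B: residuals MNV 150.3, HAWA 102.6, CMB 155.6 → max 155.6 km
Candidate C: residuals MNV 0.1, HAWA 0.1, CMB 0.0 → max 0.1 km
Candidate D: residuals MNV 45.4, HAWA 7.1, CMB 52.2 → max 52.2 km
Candidate E: residuals MNV 47.4, HAWA 88.7, CMB 27.9 → max 88.7 km
Only Candidate C has all residuals ≈ 0.

Candidate C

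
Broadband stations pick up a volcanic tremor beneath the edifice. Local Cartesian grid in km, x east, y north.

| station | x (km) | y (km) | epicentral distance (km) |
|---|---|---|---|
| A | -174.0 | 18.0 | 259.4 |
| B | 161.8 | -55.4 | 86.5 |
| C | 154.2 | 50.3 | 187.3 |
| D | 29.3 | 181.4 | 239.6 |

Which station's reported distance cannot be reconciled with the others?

C

Solve using three stations at a time. Using A, B, D (subtract circle equations pairwise → linear system) gives (x, y) ≈ (75.3, -53.8).
Distances from that point to each station vs reported:
  A: calculated 259.4 vs reported 259.4 → residual 0.0 km
  B: calculated 86.5 vs reported 86.5 → residual 0.0 km
  C: calculated 130.6 vs reported 187.3 → residual 56.7 km
  D: calculated 239.6 vs reported 239.6 → residual 0.0 km
A, B, D are mutually consistent (residuals ≈ 0); C is off by 56.7 km.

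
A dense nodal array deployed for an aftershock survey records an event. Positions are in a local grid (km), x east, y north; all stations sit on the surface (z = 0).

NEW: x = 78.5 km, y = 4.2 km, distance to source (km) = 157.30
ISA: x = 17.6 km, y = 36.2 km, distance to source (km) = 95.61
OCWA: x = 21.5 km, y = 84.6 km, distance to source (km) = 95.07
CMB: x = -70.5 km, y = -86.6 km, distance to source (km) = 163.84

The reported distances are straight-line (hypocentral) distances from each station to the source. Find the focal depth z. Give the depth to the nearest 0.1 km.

Each station gives a sphere (x−x_i)² + (y−y_i)² + z² = d_i² (stations at z=0).
Subtracting the NEW sphere from ISA and OCWA: z² cancels, leaving linear equations in x and y:
-121.8 x + 64.0 y = 11042.33
-114.0 x + 160.8 y = 17144.51
Solving: x ≈ -55.198, y ≈ 67.487 km (keep extra digits for the depth step; rounded: -55.2, 67.5).
Then from the NEW sphere: z² = 157.30² − (x − 78.5)² − (y − 4.2)² with x = -55.198, y = 67.487, so z ≈ 53.506 ≈ 53.5 km.

z ≈ 53.5 km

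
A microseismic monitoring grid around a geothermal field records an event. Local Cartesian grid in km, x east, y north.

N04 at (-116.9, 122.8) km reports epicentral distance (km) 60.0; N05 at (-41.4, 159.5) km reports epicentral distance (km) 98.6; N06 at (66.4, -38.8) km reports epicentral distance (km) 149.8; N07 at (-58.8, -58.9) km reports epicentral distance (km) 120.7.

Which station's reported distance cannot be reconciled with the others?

Solve using three stations at a time. Using N05, N06, N07 (subtract circle equations pairwise → linear system) gives (x, y) ≈ (-45.3, 61.0).
Distances from that point to each station vs reported:
  N04: calculated 94.6 vs reported 60.0 → residual 34.6 km
  N05: calculated 98.6 vs reported 98.6 → residual 0.0 km
  N06: calculated 149.8 vs reported 149.8 → residual 0.0 km
  N07: calculated 120.7 vs reported 120.7 → residual 0.0 km
N05, N06, N07 are mutually consistent (residuals ≈ 0); N04 is off by 34.6 km.

N04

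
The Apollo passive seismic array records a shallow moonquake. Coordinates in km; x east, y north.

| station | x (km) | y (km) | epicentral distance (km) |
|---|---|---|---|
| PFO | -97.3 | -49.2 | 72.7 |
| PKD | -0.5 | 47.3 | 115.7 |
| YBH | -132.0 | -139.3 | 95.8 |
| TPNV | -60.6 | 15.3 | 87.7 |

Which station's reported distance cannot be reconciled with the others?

YBH

Solve using three stations at a time. Using PFO, PKD, TPNV (subtract circle equations pairwise → linear system) gives (x, y) ≈ (-26.4, -65.5).
Distances from that point to each station vs reported:
  PFO: calculated 72.8 vs reported 72.7 → residual 0.1 km
  PKD: calculated 115.7 vs reported 115.7 → residual 0.0 km
  YBH: calculated 128.8 vs reported 95.8 → residual 33.0 km
  TPNV: calculated 87.8 vs reported 87.7 → residual 0.1 km
PFO, PKD, TPNV are mutually consistent (residuals ≈ 0); YBH is off by 33.0 km.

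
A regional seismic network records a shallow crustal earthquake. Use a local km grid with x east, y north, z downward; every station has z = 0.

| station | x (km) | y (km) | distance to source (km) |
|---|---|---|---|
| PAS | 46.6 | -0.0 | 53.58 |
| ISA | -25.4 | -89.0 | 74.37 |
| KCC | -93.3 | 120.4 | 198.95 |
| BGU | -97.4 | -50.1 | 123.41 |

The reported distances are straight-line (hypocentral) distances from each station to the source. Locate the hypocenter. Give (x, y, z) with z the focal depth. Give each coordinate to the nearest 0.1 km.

Each station gives a sphere (x−x_i)² + (y−y_i)² + z² = d_i² (stations at z=0).
Subtracting the PAS sphere from ISA and KCC: z² cancels, leaving linear equations in x and y:
-144.0 x − 178.0 y = 3734.52
-279.8 x + 240.8 y = -15680.80
Solving: x ≈ 22.395, y ≈ -39.098 km (keep extra digits for the depth step; rounded: 22.4, -39.1).
Then from the PAS sphere: z² = 53.58² − (x − 46.6)² − y² with x = 22.395, y = -39.098, so z ≈ 27.501 ≈ 27.5 km.

(22.4, -39.1, 27.5)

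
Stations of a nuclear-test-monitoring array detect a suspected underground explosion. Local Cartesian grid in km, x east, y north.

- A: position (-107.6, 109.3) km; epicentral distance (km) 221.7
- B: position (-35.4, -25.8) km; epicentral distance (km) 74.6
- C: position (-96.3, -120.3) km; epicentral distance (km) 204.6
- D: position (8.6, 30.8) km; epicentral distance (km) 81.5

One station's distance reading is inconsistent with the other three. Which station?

B

Solve using three stations at a time. Using A, C, D (subtract circle equations pairwise → linear system) gives (x, y) ≈ (77.6, -12.5).
Distances from that point to each station vs reported:
  A: calculated 221.7 vs reported 221.7 → residual 0.0 km
  B: calculated 113.8 vs reported 74.6 → residual 39.2 km
  C: calculated 204.6 vs reported 204.6 → residual 0.0 km
  D: calculated 81.5 vs reported 81.5 → residual 0.0 km
A, C, D are mutually consistent (residuals ≈ 0); B is off by 39.2 km.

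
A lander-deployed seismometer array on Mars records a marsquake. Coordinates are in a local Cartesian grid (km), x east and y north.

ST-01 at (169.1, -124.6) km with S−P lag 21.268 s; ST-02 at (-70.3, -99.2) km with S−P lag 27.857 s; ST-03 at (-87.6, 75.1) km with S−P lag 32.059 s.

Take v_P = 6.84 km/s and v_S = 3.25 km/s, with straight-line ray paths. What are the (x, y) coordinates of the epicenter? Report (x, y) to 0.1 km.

Distance from S−P lag: d = Δt · v_P v_S / (v_P − v_S) = Δt · (6.84·3.25)/(6.84−3.25) ≈ 6.1922·Δt.
So d_ST-01 = 131.70, d_ST-02 = 172.50, d_ST-03 = 198.52 km.
Circle about each station: (x − 169.1)² + (y + 124.6)² = 131.70²; (x + 70.3)² + (y + 99.2)² = 172.50²; (x + 87.6)² + (y − 75.1)² = 198.52².
Subtracting pairs of circle equations eliminates x²+y² and gives linear equations (the radical axes):
-478.8 x + 50.8 y = -41748.60
-513.4 x + 399.4 y = -52871.50
Solving the 2×2 system: x ≈ 84.7, y ≈ -23.5 km.

(84.7, -23.5)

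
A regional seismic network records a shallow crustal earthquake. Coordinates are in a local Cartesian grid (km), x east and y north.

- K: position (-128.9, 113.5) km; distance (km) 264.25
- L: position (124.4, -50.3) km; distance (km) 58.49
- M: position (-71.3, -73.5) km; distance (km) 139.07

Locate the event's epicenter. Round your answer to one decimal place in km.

(67.4, -63.4)

Circle about each station: (x + 128.9)² + (y − 113.5)² = 264.25²; (x − 124.4)² + (y + 50.3)² = 58.49²; (x + 71.3)² + (y + 73.5)² = 139.07².
Subtracting the K equation from the L and M equations removes the quadratic terms:
506.6 x − 327.6 y = 54914.97
115.2 x − 374.0 y = 31476.08
Solving the 2×2 system: x ≈ 67.4, y ≈ -63.4 km.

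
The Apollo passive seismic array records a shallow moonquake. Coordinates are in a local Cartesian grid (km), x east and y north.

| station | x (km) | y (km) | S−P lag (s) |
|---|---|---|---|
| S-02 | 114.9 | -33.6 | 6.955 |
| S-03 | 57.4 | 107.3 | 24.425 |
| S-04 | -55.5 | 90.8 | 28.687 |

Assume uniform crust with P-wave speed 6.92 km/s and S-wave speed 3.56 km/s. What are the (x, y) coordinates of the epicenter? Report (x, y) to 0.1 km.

79.6 km east, -70.4 km north

Distance from S−P lag: d = Δt · v_P v_S / (v_P − v_S) = Δt · (6.92·3.56)/(6.92−3.56) ≈ 7.3319·Δt.
So d_S-02 = 50.99, d_S-03 = 179.08, d_S-04 = 210.33 km.
Circle about each station: (x − 114.9)² + (y + 33.6)² = 50.99²; (x − 57.4)² + (y − 107.3)² = 179.08²; (x + 55.5)² + (y − 90.8)² = 210.33².
Subtracting pairs of circle equations eliminates x²+y² and gives linear equations (the radical axes):
-115.0 x + 281.8 y = -28992.59
-340.8 x + 248.8 y = -44644.81
Solving the 2×2 system: x ≈ 79.6, y ≈ -70.4 km.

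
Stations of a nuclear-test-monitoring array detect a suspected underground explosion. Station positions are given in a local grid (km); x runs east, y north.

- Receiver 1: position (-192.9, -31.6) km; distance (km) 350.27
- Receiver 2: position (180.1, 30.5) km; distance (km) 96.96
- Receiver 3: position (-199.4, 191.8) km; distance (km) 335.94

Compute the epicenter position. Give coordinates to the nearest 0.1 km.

Circle about each station: (x + 192.9)² + (y + 31.6)² = 350.27²; (x − 180.1)² + (y − 30.5)² = 96.96²; (x + 199.4)² + (y − 191.8)² = 335.94².
Subtracting pairs of circle equations eliminates x²+y² and gives linear equations (the radical axes):
746.0 x + 124.2 y = 108445.12
-13.0 x + 446.8 y = 48172.02
Solving the 2×2 system: x ≈ 126.8, y ≈ 111.5 km.

x ≈ 126.8 km, y ≈ 111.5 km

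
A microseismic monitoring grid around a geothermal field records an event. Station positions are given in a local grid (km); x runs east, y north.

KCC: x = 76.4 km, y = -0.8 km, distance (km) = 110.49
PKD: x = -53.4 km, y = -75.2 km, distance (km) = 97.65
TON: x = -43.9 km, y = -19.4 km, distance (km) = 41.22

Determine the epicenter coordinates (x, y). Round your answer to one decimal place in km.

Circle about each station: (x − 76.4)² + (y + 0.8)² = 110.49²; (x + 53.4)² + (y + 75.2)² = 97.65²; (x + 43.9)² + (y + 19.4)² = 41.22².
Subtracting the KCC equation from the PKD and TON equations removes the quadratic terms:
-259.6 x − 148.8 y = 5341.52
-240.6 x − 37.2 y = 6974.92
Solving the 2×2 system: x ≈ -32.1, y ≈ 20.1 km.
Check against KCC (with the unrounded x, y): √((x − 76.4)²+(y + 0.8)²) = 110.49 ≈ 110.49 km. ✓

(-32.1, 20.1)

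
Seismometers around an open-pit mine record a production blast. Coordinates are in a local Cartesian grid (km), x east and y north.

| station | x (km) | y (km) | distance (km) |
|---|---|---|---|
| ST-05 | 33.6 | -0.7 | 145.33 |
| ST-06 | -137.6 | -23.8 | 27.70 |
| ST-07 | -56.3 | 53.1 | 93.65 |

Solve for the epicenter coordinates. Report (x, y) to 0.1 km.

Circle about each station: (x − 33.6)² + (y + 0.7)² = 145.33²; (x + 137.6)² + (y + 23.8)² = 27.70²; (x + 56.3)² + (y − 53.1)² = 93.65².
Subtracting pairs of circle equations eliminates x²+y² and gives linear equations (the radical axes):
-342.4 x − 46.2 y = 38724.27
-179.8 x + 107.6 y = 17210.34
Solving the 2×2 system: x ≈ -109.9, y ≈ -23.7 km.

-109.9 km east, -23.7 km north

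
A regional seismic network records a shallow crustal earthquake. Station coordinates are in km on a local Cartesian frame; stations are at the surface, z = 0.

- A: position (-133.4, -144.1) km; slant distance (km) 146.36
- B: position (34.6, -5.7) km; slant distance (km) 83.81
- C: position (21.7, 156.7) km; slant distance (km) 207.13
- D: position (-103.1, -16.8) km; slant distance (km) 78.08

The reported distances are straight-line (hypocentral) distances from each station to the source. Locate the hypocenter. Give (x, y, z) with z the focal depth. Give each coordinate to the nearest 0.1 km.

x ≈ -35.3 km, y ≈ -40.0 km, depth ≈ 31.0 km

Each station gives a sphere (x−x_i)² + (y−y_i)² + z² = d_i² (stations at z=0).
Subtracting the A sphere from B and C: z² cancels, leaving linear equations in x and y:
336.0 x + 276.8 y = -22933.59
310.2 x + 601.6 y = -35016.18
Solving: x ≈ -35.299, y ≈ -40.004 km (keep extra digits for the depth step; rounded: -35.3, -40.0).
Then from the A sphere: z² = 146.36² − (x + 133.4)² − (y + 144.1)² with x = -35.299, y = -40.004, so z ≈ 31.008 ≈ 31.0 km.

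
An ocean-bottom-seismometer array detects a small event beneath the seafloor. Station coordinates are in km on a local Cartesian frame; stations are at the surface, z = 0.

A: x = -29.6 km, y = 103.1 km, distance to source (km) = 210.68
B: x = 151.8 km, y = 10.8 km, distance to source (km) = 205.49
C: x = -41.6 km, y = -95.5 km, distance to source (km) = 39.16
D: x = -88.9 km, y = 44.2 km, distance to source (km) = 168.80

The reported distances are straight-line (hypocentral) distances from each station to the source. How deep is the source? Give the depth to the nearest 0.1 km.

depth ≈ 27.5 km

Each station gives a sphere (x−x_i)² + (y−y_i)² + z² = d_i² (stations at z=0).
Subtracting the A sphere from B and C: z² cancels, leaving linear equations in x and y:
362.8 x − 184.6 y = 13814.03
-24.0 x − 397.2 y = 42197.60
Solving: x ≈ -15.503, y ≈ -105.301 km (keep extra digits for the depth step; rounded: -15.5, -105.3).
Then from the A sphere: z² = 210.68² − (x + 29.6)² − (y − 103.1)² with x = -15.503, y = -105.301, so z ≈ 27.502 ≈ 27.5 km.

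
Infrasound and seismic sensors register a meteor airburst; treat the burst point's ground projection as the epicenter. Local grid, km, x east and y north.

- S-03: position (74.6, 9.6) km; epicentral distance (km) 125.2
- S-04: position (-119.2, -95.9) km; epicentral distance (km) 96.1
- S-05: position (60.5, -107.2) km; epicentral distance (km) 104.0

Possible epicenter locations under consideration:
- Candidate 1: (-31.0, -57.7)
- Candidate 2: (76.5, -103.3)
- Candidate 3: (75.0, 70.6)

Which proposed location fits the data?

Candidate 1

For each candidate, compare |candidate − station| to the reported distance:
Candidate 1: residuals S-03 0.0, S-04 0.0, S-05 0.0 → max 0.0 km
Candidate 2: residuals S-03 12.3, S-04 99.7, S-05 87.5 → max 99.7 km
Candidate 3: residuals S-03 64.2, S-04 159.7, S-05 74.4 → max 159.7 km
Only Candidate 1 has all residuals ≈ 0.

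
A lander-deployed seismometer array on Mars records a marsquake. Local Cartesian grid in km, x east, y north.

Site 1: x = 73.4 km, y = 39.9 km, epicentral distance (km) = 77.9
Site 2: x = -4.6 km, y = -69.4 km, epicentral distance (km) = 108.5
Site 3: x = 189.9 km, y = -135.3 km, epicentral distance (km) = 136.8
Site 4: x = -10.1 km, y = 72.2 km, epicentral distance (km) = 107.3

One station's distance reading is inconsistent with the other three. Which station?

Solve using three stations at a time. Using Site 1, Site 2, Site 3 (subtract circle equations pairwise → linear system) gives (x, y) ≈ (98.0, -34.0).
Distances from that point to each station vs reported:
  Site 1: calculated 77.9 vs reported 77.9 → residual 0.0 km
  Site 2: calculated 108.5 vs reported 108.5 → residual 0.0 km
  Site 3: calculated 136.8 vs reported 136.8 → residual 0.0 km
  Site 4: calculated 151.5 vs reported 107.3 → residual 44.2 km
Site 1, Site 2, Site 3 are mutually consistent (residuals ≈ 0); Site 4 is off by 44.2 km.

Site 4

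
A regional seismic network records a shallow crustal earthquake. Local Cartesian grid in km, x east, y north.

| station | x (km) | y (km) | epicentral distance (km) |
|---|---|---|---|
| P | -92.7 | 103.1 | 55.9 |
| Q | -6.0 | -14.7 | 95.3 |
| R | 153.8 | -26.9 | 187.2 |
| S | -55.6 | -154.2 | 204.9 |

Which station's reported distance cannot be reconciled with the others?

R

Solve using three stations at a time. Using P, Q, S (subtract circle equations pairwise → linear system) gives (x, y) ≈ (-76.3, 49.7).
Distances from that point to each station vs reported:
  P: calculated 55.9 vs reported 55.9 → residual 0.0 km
  Q: calculated 95.3 vs reported 95.3 → residual 0.0 km
  R: calculated 242.5 vs reported 187.2 → residual 55.3 km
  S: calculated 204.9 vs reported 204.9 → residual 0.0 km
P, Q, S are mutually consistent (residuals ≈ 0); R is off by 55.3 km.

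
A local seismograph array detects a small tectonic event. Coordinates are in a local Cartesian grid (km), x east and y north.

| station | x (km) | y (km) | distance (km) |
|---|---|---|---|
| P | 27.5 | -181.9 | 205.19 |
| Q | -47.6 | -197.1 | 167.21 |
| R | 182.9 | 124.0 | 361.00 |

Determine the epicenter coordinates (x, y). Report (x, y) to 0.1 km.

-131.9 km east, -52.7 km north

Circle about each station: (x − 27.5)² + (y + 181.9)² = 205.19²; (x + 47.6)² + (y + 197.1)² = 167.21²; (x − 182.9)² + (y − 124.0)² = 361.00².
Subtracting the P equation from the Q and R equations removes the quadratic terms:
-150.2 x − 30.4 y = 21414.06
310.8 x + 611.8 y = -73233.51
Solving the 2×2 system: x ≈ -131.9, y ≈ -52.7 km.
Check against P (with the unrounded x, y): √((x − 27.5)²+(y + 181.9)²) = 205.19 ≈ 205.19 km. ✓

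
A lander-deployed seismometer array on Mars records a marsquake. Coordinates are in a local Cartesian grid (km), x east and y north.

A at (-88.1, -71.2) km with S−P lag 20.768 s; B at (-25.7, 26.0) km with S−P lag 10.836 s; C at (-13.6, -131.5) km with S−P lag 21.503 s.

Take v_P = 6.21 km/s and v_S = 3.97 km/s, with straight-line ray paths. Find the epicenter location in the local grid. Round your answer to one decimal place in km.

Distance from S−P lag: d = Δt · v_P v_S / (v_P − v_S) = Δt · (6.21·3.97)/(6.21−3.97) ≈ 11.0061·Δt.
So d_A = 228.58, d_B = 119.26, d_C = 236.66 km.
Circle about each station: (x + 88.1)² + (y + 71.2)² = 228.58²; (x + 25.7)² + (y − 26.0)² = 119.26²; (x + 13.6)² + (y + 131.5)² = 236.66².
Subtracting the A equation from the B and C equations removes the quadratic terms:
124.8 x + 194.4 y = 26531.31
149.0 x − 120.6 y = 887.02
Solving the 2×2 system: x ≈ 76.6, y ≈ 87.3 km.

76.6 km east, 87.3 km north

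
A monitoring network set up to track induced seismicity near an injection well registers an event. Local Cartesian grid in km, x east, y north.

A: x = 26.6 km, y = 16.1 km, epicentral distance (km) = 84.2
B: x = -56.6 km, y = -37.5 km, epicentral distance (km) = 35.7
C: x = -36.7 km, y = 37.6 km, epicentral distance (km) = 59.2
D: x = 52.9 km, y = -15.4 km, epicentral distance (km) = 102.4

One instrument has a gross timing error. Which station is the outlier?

B

Solve using three stations at a time. Using A, C, D (subtract circle equations pairwise → linear system) gives (x, y) ≈ (-49.3, -20.1).
Distances from that point to each station vs reported:
  A: calculated 84.1 vs reported 84.2 → residual 0.1 km
  B: calculated 18.9 vs reported 35.7 → residual 16.8 km
  C: calculated 59.1 vs reported 59.2 → residual 0.1 km
  D: calculated 102.3 vs reported 102.4 → residual 0.1 km
A, C, D are mutually consistent (residuals ≈ 0); B is off by 16.8 km.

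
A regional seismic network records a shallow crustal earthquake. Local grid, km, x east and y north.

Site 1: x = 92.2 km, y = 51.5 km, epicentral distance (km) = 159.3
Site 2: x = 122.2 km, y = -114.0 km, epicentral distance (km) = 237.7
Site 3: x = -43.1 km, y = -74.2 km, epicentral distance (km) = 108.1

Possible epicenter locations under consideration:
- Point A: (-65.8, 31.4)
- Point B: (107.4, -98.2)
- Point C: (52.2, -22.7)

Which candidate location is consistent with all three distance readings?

For each candidate, compare |candidate − station| to the reported distance:
Point A: residuals Site 1 0.0, Site 2 0.0, Site 3 0.1 → max 0.1 km
Point B: residuals Site 1 8.8, Site 2 216.1, Site 3 44.3 → max 216.1 km
Point C: residuals Site 1 75.0, Site 2 122.7, Site 3 0.2 → max 122.7 km
Only Point A has all residuals ≈ 0.

Point A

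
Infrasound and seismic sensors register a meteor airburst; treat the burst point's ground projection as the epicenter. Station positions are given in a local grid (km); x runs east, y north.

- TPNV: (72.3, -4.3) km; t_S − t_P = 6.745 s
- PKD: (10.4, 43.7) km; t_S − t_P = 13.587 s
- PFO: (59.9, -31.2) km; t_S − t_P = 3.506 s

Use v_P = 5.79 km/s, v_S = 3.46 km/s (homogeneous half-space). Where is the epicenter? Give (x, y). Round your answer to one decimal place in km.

Distance from S−P lag: d = Δt · v_P v_S / (v_P − v_S) = Δt · (5.79·3.46)/(5.79−3.46) ≈ 8.5980·Δt.
So d_TPNV = 57.99, d_PKD = 116.82, d_PFO = 30.14 km.
Circle about each station: (x − 72.3)² + (y + 4.3)² = 57.99²; (x − 10.4)² + (y − 43.7)² = 116.82²; (x − 59.9)² + (y + 31.2)² = 30.14².
Subtracting pairs of circle equations eliminates x²+y² and gives linear equations (the radical axes):
-123.8 x + 96.0 y = -13512.00
-24.8 x − 53.8 y = 1770.09
Solving the 2×2 system: x ≈ 61.6, y ≈ -61.3 km.
Check against TPNV (with the unrounded x, y): √((x − 72.3)²+(y + 4.3)²) = 57.99 ≈ 57.99 km. ✓

61.6 km east, -61.3 km north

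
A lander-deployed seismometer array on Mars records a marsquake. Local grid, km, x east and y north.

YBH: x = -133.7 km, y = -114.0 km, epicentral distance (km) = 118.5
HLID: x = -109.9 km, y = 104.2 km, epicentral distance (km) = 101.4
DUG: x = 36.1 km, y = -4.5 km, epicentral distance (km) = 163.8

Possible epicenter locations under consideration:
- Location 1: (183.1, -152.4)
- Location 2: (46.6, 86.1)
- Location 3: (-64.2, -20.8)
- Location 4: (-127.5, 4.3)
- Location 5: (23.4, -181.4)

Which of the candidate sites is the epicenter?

For each candidate, compare |candidate − station| to the reported distance:
Location 1: residuals YBH 200.6, HLID 288.1, DUG 44.7 → max 288.1 km
Location 2: residuals YBH 150.8, HLID 56.1, DUG 72.6 → max 150.8 km
Location 3: residuals YBH 2.2, HLID 31.7, DUG 62.2 → max 62.2 km
Location 4: residuals YBH 0.0, HLID 0.0, DUG 0.0 → max 0.0 km
Location 5: residuals YBH 52.4, HLID 213.8, DUG 13.6 → max 213.8 km
Only Location 4 has all residuals ≈ 0.

Location 4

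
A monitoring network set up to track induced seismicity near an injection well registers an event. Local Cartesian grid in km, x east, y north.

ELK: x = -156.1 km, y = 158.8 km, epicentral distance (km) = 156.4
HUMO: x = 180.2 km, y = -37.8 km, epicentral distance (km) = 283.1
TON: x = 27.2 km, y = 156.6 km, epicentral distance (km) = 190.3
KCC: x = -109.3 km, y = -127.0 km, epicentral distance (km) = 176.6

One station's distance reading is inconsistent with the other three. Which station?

Solve using three stations at a time. Using ELK, HUMO, TON (subtract circle equations pairwise → linear system) gives (x, y) ≈ (-98.2, 13.5).
Distances from that point to each station vs reported:
  ELK: calculated 156.4 vs reported 156.4 → residual 0.0 km
  HUMO: calculated 283.1 vs reported 283.1 → residual 0.0 km
  TON: calculated 190.3 vs reported 190.3 → residual 0.0 km
  KCC: calculated 140.9 vs reported 176.6 → residual 35.7 km
ELK, HUMO, TON are mutually consistent (residuals ≈ 0); KCC is off by 35.7 km.

KCC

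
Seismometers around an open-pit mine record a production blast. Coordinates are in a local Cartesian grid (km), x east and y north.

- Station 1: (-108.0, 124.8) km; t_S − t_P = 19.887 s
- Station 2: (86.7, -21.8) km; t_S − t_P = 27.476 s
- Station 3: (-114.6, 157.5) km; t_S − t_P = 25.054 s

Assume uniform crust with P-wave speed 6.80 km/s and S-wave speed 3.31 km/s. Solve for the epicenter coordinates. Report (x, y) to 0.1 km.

(-89.4, -2.1)

Distance from S−P lag: d = Δt · v_P v_S / (v_P − v_S) = Δt · (6.80·3.31)/(6.80−3.31) ≈ 6.4493·Δt.
So d_Station 1 = 128.26, d_Station 2 = 177.20, d_Station 3 = 161.58 km.
Circle about each station: (x + 108.0)² + (y − 124.8)² = 128.26²; (x − 86.7)² + (y + 21.8)² = 177.20²; (x + 114.6)² + (y − 157.5)² = 161.58².
Subtracting the Station 1 equation from the Station 2 and Station 3 equations removes the quadratic terms:
389.4 x − 293.2 y = -34196.12
-13.2 x + 65.4 y = 1042.90
Solving the 2×2 system: x ≈ -89.4, y ≈ -2.1 km.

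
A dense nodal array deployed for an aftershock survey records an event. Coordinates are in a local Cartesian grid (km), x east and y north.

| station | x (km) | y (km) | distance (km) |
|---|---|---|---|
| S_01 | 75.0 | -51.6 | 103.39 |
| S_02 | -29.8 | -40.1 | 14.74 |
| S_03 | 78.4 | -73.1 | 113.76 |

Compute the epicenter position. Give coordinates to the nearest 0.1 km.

Circle about each station: (x − 75.0)² + (y + 51.6)² = 103.39²; (x + 29.8)² + (y + 40.1)² = 14.74²; (x − 78.4)² + (y + 73.1)² = 113.76².
Subtracting the S_01 equation from the S_02 and S_03 equations removes the quadratic terms:
-209.6 x + 23.0 y = 4680.71
6.8 x − 43.0 y = 950.76
Solving the 2×2 system: x ≈ -25.2, y ≈ -26.1 km.

x ≈ -25.2 km, y ≈ -26.1 km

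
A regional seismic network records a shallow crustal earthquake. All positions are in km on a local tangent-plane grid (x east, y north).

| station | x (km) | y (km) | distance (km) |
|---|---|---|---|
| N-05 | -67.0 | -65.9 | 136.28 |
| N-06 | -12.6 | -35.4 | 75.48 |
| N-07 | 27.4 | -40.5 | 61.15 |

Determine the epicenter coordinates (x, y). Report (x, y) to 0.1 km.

Circle about each station: (x + 67.0)² + (y + 65.9)² = 136.28²; (x + 12.6)² + (y + 35.4)² = 75.48²; (x − 27.4)² + (y + 40.5)² = 61.15².
Subtracting the N-05 equation from the N-06 and N-07 equations removes the quadratic terms:
108.8 x + 61.0 y = 5455.12
188.8 x + 50.8 y = 8392.12
Solving the 2×2 system: x ≈ 39.2, y ≈ 19.5 km.
Check against N-05 (with the unrounded x, y): √((x + 67.0)²+(y + 65.9)²) = 136.28 ≈ 136.28 km. ✓

39.2 km east, 19.5 km north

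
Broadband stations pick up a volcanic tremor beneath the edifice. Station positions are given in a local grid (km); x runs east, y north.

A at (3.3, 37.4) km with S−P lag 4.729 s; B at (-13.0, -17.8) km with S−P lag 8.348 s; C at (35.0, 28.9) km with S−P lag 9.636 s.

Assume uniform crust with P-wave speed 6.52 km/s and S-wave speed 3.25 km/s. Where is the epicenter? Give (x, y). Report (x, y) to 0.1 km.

Distance from S−P lag: d = Δt · v_P v_S / (v_P − v_S) = Δt · (6.52·3.25)/(6.52−3.25) ≈ 6.4801·Δt.
So d_A = 30.64, d_B = 54.10, d_C = 62.44 km.
Circle about each station: (x − 3.3)² + (y − 37.4)² = 30.64²; (x + 13.0)² + (y + 17.8)² = 54.10²; (x − 35.0)² + (y − 28.9)² = 62.44².
Subtracting the A equation from the B and C equations removes the quadratic terms:
-32.6 x − 110.4 y = -2911.81
63.4 x − 17.0 y = -2309.38
Solving the 2×2 system: x ≈ -27.2, y ≈ 34.4 km.

(-27.2, 34.4)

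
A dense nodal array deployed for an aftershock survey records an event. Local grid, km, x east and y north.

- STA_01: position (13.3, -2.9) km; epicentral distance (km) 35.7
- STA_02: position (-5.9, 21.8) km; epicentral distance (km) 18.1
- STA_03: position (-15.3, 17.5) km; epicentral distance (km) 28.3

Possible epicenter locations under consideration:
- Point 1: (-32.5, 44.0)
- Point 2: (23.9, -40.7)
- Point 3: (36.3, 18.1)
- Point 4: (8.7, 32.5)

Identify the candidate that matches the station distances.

Point 4

For each candidate, compare |candidate − station| to the reported distance:
Point 1: residuals STA_01 29.9, STA_02 16.5, STA_03 3.3 → max 29.9 km
Point 2: residuals STA_01 3.6, STA_02 51.1, STA_03 41.9 → max 51.1 km
Point 3: residuals STA_01 4.6, STA_02 24.3, STA_03 23.3 → max 24.3 km
Point 4: residuals STA_01 0.0, STA_02 0.0, STA_03 0.0 → max 0.0 km
Only Point 4 has all residuals ≈ 0.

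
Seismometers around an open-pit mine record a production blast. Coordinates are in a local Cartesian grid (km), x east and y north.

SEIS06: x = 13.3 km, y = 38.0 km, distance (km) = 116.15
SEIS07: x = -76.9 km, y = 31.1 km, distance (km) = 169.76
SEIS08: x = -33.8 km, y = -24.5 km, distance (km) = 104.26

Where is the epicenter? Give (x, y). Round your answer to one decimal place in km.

61.0 km east, -67.9 km north

Circle about each station: (x − 13.3)² + (y − 38.0)² = 116.15²; (x + 76.9)² + (y − 31.1)² = 169.76²; (x + 33.8)² + (y + 24.5)² = 104.26².
Subtracting pairs of circle equations eliminates x²+y² and gives linear equations (the radical axes):
-180.4 x − 13.8 y = -10067.71
-94.2 x − 125.0 y = 2742.47
Solving the 2×2 system: x ≈ 61.0, y ≈ -67.9 km.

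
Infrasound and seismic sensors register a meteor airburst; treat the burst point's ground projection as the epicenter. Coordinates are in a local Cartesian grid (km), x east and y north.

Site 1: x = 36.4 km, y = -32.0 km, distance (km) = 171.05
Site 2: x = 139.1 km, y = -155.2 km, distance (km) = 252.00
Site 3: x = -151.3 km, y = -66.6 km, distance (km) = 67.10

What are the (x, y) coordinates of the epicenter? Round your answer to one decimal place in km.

Circle about each station: (x − 36.4)² + (y + 32.0)² = 171.05²; (x − 139.1)² + (y + 155.2)² = 252.00²; (x + 151.3)² + (y + 66.6)² = 67.10².
Subtracting the Site 1 equation from the Site 2 and Site 3 equations removes the quadratic terms:
205.4 x − 246.4 y = 6840.99
-375.4 x − 69.2 y = 49733.98
Solving the 2×2 system: x ≈ -110.4, y ≈ -119.8 km.
Check against Site 1 (with the unrounded x, y): √((x − 36.4)²+(y + 32.0)²) = 171.05 ≈ 171.05 km. ✓

(-110.4, -119.8)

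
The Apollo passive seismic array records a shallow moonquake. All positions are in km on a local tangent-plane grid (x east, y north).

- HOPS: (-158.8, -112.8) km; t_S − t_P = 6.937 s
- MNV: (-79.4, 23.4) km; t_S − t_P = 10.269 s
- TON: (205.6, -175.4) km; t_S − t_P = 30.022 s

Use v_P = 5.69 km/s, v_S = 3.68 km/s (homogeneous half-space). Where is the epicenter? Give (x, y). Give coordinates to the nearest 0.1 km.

x ≈ -93.1 km, y ≈ -82.7 km

Distance from S−P lag: d = Δt · v_P v_S / (v_P − v_S) = Δt · (5.69·3.68)/(5.69−3.68) ≈ 10.4175·Δt.
So d_HOPS = 72.27, d_MNV = 106.98, d_TON = 312.75 km.
Circle about each station: (x + 158.8)² + (y + 112.8)² = 72.27²; (x + 79.4)² + (y − 23.4)² = 106.98²; (x − 205.6)² + (y + 175.4)² = 312.75².
Subtracting the HOPS equation from the MNV and TON equations removes the quadratic terms:
158.8 x + 272.4 y = -37311.13
728.8 x − 125.2 y = -57494.37
Solving the 2×2 system: x ≈ -93.1, y ≈ -82.7 km.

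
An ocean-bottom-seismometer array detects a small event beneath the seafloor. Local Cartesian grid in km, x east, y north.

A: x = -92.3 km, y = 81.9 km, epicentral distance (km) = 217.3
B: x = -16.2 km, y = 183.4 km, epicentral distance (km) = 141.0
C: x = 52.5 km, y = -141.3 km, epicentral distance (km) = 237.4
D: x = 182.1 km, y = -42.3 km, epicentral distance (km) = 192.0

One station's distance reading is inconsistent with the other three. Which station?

C

Solve using three stations at a time. Using A, B, D (subtract circle equations pairwise → linear system) gives (x, y) ≈ (117.5, 138.5).
Distances from that point to each station vs reported:
  A: calculated 217.3 vs reported 217.3 → residual 0.0 km
  B: calculated 141.0 vs reported 141.0 → residual 0.0 km
  C: calculated 287.3 vs reported 237.4 → residual 49.9 km
  D: calculated 192.0 vs reported 192.0 → residual 0.0 km
A, B, D are mutually consistent (residuals ≈ 0); C is off by 49.9 km.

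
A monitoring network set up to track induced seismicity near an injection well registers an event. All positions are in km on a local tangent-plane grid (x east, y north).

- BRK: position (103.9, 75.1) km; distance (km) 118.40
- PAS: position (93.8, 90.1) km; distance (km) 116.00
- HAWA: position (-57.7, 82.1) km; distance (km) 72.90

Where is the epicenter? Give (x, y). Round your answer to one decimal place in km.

Circle about each station: (x − 103.9)² + (y − 75.1)² = 118.40²; (x − 93.8)² + (y − 90.1)² = 116.00²; (x + 57.7)² + (y − 82.1)² = 72.90².
Subtracting the BRK equation from the PAS and HAWA equations removes the quadratic terms:
-20.2 x + 30.0 y = 1043.79
-323.2 x + 14.0 y = 2338.63
Solving the 2×2 system: x ≈ -5.9, y ≈ 30.8 km.
Check against BRK (with the unrounded x, y): √((x − 103.9)²+(y − 75.1)²) = 118.39 ≈ 118.40 km. ✓

x ≈ -5.9 km, y ≈ 30.8 km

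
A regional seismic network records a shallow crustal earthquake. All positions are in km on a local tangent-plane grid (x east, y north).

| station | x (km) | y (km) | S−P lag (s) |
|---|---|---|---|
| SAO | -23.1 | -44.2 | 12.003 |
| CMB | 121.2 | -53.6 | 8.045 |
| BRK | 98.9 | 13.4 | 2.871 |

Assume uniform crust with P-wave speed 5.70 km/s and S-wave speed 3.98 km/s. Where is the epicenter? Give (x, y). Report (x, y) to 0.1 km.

Distance from S−P lag: d = Δt · v_P v_S / (v_P − v_S) = Δt · (5.70·3.98)/(5.70−3.98) ≈ 13.1895·Δt.
So d_SAO = 158.31, d_CMB = 106.11, d_BRK = 37.87 km.
Circle about each station: (x + 23.1)² + (y + 44.2)² = 158.31²; (x − 121.2)² + (y + 53.6)² = 106.11²; (x − 98.9)² + (y − 13.4)² = 37.87².
Subtracting pairs of circle equations eliminates x²+y² and gives linear equations (the radical axes):
288.6 x − 18.8 y = 28877.87
244.0 x + 115.2 y = 31101.44
Solving the 2×2 system: x ≈ 103.4, y ≈ 51.0 km.

103.4 km east, 51.0 km north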